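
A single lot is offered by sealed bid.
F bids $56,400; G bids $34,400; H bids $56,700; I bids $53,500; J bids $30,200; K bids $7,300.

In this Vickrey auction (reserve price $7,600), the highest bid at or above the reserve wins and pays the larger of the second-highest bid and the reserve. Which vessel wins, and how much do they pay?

H pays $56,400

Rule: the highest bid at or above the reserve wins and pays the larger of the second-highest bid and the reserve.
Bids ranked: 56,700 (H) > 56,400 (F) > 53,500 (I) > 34,400 (G) > 30,200 (J) > 7,300 (K)
H has the top bid at or above the reserve ($56,700).
Second-highest bid $56,400 exceeds the reserve $7,600 → payment $56,400.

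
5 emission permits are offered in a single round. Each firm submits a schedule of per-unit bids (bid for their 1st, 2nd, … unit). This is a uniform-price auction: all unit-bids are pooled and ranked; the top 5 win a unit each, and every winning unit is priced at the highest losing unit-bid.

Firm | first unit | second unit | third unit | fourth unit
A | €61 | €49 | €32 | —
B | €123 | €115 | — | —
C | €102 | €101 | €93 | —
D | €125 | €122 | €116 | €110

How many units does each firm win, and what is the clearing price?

B 2, D 3; clearing price €110

Merging the schedules and taking the best 5: 125 (D-1), 123 (B-1), 122 (D-2), 116 (D-3), 115 (B-2)
Highest rejected unit-bid = €110.
Allocation: B 2, D 3.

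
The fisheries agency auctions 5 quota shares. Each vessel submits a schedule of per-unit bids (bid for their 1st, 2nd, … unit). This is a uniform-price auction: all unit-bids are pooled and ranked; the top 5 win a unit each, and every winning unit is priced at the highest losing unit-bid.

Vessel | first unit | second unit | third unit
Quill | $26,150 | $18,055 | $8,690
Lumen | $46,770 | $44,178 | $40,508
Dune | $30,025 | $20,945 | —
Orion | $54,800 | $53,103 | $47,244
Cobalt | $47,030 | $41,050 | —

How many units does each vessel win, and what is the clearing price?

Pooled unit-bids ranked (top 5): 54,800 (Orion-1), 53,103 (Orion-2), 47,244 (Orion-3), 47,030 (Cobalt-1), 46,770 (Lumen-1)
Highest rejected unit-bid = $44,178.
Allocation: Cobalt 1, Lumen 1, Orion 3.

Cobalt 1, Lumen 1, Orion 3; clearing price $44,178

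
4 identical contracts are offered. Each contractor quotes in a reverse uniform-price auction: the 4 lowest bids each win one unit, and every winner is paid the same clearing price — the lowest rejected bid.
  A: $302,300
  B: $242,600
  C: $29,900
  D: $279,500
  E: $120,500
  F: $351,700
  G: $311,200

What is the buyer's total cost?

Bids ranked low→high: 29,900 (C), 120,500 (E), 242,600 (B), 279,500 (D), 302,300 (A), 311,200 (G), …
The 4 lowest are C, E, B, D.
Clearing price = lowest rejected bid = $302,300.
Total cost = 4 × $302,300 = $1,209,200.

Total cost: $1,209,200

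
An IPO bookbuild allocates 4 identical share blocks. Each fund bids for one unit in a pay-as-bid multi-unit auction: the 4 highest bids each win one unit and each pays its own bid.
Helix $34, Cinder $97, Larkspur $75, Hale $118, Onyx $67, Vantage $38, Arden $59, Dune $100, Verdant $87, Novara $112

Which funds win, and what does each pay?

Hale $118, Novara $112, Dune $100, Cinder $97

Sorting: 118 (Hale), 112 (Novara), 100 (Dune), 97 (Cinder), 87 (Verdant), 75 (Larkspur), …
The 4 highest are Hale, Novara, Dune, Cinder.
Each winner pays its own bid: Hale $118, Novara $112, Dune $100, Cinder $97.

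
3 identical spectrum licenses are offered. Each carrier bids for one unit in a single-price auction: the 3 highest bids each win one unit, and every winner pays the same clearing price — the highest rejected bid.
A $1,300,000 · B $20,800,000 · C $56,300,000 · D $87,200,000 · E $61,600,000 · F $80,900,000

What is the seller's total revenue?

Ordering the bids: 87,200,000 (D), 80,900,000 (F), 61,600,000 (E), 56,300,000 (C), 20,800,000 (B), …
Winners (3 units): D, F, E.
Highest unsuccessful bid: $56,300,000 → clearing price.
Total revenue = 3 × $56,300,000 = $168,900,000.

Total revenue: $168,900,000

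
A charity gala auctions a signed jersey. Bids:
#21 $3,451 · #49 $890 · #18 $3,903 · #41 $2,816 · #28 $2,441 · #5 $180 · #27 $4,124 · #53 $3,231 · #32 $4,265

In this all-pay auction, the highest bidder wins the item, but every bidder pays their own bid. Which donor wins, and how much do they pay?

#32 pays $4,265

Rule: the highest bidder wins the item, but every bidder pays their own bid.
Bids in order: 4,265 (#32) > 4,124 (#27) > 3,903 (#18) > 3,451 (#21) > 3,231 (#53) > 2,816 (#41) > …
#32 wins with the top bid; all bids are sunk regardless.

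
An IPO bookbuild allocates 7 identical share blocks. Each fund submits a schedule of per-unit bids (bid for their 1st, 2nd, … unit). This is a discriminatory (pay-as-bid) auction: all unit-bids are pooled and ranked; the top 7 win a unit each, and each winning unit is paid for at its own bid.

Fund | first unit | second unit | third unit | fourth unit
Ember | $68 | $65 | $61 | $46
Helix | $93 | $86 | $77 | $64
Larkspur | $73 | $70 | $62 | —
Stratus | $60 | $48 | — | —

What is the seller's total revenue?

All unit-bids, highest first — top 7: 93 (Helix-1), 86 (Helix-2), 77 (Helix-3), 73 (Larkspur-1), 70 (Larkspur-2), 68 (Ember-1), 65 (Ember-2)
Next rejected bid: $64 (not a price — pay-as-bid).
Each winning unit pays its own bid.
Revenue = 93 + 86 + 77 + 73 + 70 + 68 + 65 = $532.

Total revenue: $532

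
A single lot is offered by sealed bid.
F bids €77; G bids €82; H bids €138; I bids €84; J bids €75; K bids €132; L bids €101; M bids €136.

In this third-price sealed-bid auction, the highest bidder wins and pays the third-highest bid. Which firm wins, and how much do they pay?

H pays €132

Bids in order: 138 (H) > 136 (M) > 132 (K) > 101 (L) > 84 (I) > 82 (G) > …
H wins; payment is bid #3 in the ranking = €132.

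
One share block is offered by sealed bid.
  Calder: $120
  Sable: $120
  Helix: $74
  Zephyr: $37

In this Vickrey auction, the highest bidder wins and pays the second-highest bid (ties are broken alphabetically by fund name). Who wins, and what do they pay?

Vickrey auction: the highest bidder wins and pays the second-highest bid.
Bids ranked: 120 (Calder) > 120 (Sable) > 74 (Helix) > 37 (Zephyr)
Calder and Sable tie at $120; tie-break gives it to Calder.
Second-price: Calder pays Sable's bid of $120.

Calder pays $120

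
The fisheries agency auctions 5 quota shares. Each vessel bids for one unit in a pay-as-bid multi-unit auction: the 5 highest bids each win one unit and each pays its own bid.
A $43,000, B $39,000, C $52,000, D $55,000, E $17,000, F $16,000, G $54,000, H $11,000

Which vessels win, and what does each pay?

D $55,000, G $54,000, C $52,000, A $43,000, B $39,000

Bids ranked high→low: 55,000 (D), 54,000 (G), 52,000 (C), 43,000 (A), 39,000 (B), 17,000 (E), 16,000 (F), …
The 5 highest are D, G, C, A, B.
Each winner pays its own bid: D $55,000, G $54,000, C $52,000, A $43,000, B $39,000.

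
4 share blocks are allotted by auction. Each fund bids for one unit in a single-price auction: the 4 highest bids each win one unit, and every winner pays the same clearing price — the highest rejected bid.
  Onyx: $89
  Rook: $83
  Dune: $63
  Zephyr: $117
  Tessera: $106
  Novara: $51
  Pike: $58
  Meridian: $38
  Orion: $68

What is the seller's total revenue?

Ordering the bids: 117 (Zephyr), 106 (Tessera), 89 (Onyx), 83 (Rook), 68 (Orion), 63 (Dune), …
Winners (4 units): Zephyr, Tessera, Onyx, Rook.
First losing bid is Orion's $68, which sets the uniform price.
Total revenue = 4 × $68 = $272.

Total revenue: $272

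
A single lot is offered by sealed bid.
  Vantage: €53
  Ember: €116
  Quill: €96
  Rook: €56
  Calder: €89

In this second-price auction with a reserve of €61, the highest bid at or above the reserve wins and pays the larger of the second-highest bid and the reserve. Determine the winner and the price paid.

Ember pays €96

Rule: the highest bid at or above the reserve wins and pays the larger of the second-highest bid and the reserve.
Bids in order: 116 (Ember) > 96 (Quill) > 89 (Calder) > 56 (Rook) > 53 (Vantage)
Ember has the top bid at or above the reserve (€116).
max(second-highest €96, reserve €61) = €96; the reserve does not bind.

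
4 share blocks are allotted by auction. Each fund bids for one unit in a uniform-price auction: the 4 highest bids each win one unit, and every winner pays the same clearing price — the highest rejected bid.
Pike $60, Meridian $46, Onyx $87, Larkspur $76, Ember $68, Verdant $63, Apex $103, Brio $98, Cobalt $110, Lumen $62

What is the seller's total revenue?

Total revenue: $304

Ordering the bids: 110 (Cobalt), 103 (Apex), 98 (Brio), 87 (Onyx), 76 (Larkspur), 68 (Ember), …
The 4 highest are Cobalt, Apex, Brio, Onyx.
Clearing price = highest rejected bid = $76.
Total revenue = 4 × $76 = $304.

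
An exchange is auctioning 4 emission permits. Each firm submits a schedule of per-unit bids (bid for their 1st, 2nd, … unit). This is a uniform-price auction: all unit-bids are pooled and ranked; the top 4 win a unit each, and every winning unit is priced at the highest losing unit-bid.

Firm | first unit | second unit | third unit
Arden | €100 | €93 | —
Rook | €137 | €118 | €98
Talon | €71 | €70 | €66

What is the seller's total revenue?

Total revenue: €372

All unit-bids, highest first — top 4: 137 (Rook-1), 118 (Rook-2), 100 (Arden-1), 98 (Rook-3)
The (k+1)-th unit-bid is €93.
Allocation: Arden 1, Rook 3. Every unit priced at €93.
Revenue = 4 × 93 = €372.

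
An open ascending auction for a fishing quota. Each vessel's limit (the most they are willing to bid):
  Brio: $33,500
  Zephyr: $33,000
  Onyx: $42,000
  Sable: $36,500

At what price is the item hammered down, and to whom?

Sorting limits: 42,000 (Onyx) > 36,500 (Sable) > 33,500 (Brio) > 33,000 (Zephyr)
Once the price passes $36,500, only Onyx is left; the hammer falls at Sable's limit of $36,500.

Onyx wins at $36,500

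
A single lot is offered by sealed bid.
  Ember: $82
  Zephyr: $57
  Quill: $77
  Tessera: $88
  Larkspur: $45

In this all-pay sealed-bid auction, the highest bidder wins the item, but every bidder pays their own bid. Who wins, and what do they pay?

All-pay sealed-bid auction: the highest bidder wins the item, but every bidder pays their own bid.
Sorting bids: 88 (Tessera) > 82 (Ember) > 77 (Quill) > 57 (Zephyr) > 45 (Larkspur)
Tessera wins with the top bid; all bids are sunk regardless.

Tessera pays $88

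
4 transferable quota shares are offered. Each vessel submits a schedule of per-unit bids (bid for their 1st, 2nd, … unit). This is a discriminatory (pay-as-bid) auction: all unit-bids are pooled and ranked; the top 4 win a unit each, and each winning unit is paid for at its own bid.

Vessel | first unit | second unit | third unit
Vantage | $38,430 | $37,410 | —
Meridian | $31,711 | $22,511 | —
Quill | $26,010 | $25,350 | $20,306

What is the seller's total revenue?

Total revenue: $133,561

Merging the schedules and taking the best 4: 38,430 (Vantage-1), 37,410 (Vantage-2), 31,711 (Meridian-1), 26,010 (Quill-1)
Next rejected bid: $25,350 (not a price — pay-as-bid).
Each winning unit pays its own bid.
Revenue = 38,430 + 37,410 + 31,711 + 26,010 = $133,561.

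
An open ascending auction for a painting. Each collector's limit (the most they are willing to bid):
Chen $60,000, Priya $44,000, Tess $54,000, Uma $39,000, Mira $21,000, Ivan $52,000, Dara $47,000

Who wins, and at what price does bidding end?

Rule: the price rises until one bidder remains; the winner pays the price at which the last rival dropped out.
Limits ranked: 60,000 (Chen) > 54,000 (Tess) > 52,000 (Ivan) > 47,000 (Dara) > 44,000 (Priya) > 39,000 (Uma) > …
Bidding ends when Tess exits at $54,000; Chen takes it.

Chen wins at $54,000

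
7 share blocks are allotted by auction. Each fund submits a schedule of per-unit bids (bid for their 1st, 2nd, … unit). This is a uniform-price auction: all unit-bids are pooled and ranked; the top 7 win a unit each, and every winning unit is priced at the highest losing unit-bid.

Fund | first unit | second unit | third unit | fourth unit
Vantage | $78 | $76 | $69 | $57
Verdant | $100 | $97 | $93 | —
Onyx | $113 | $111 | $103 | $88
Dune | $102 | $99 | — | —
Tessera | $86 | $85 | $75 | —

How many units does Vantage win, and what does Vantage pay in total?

Pooled unit-bids ranked (top 7): 113 (Onyx-1), 111 (Onyx-2), 103 (Onyx-3), 102 (Dune-1), 100 (Verdant-1), 99 (Dune-2), 97 (Verdant-2)
First bid not allocated: $93.
Vantage wins 0 unit(s) at $93 each.

Vantage: 0 units, pays $0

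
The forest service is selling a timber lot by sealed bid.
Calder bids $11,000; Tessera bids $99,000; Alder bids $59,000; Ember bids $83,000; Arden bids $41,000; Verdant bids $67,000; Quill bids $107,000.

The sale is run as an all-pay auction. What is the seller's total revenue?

Sorting bids: 107,000 (Quill) > 99,000 (Tessera) > 83,000 (Ember) > 67,000 (Verdant) > 59,000 (Alder) > 41,000 (Arden) > …
Every bidder forfeits their bid regardless of winning.
Revenue = 11,000 + 99,000 + 59,000 + 83,000 + 41,000 + 67,000 + 107,000 = $467,000.

Total revenue: $467,000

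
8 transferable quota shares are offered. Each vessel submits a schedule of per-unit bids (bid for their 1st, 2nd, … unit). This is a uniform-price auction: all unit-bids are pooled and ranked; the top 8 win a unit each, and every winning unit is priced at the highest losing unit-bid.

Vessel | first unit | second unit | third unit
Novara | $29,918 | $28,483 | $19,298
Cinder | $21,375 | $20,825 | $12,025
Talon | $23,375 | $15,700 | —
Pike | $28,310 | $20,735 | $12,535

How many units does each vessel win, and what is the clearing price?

Merging the schedules and taking the best 8: 29,918 (Novara-1), 28,483 (Novara-2), 28,310 (Pike-1), 23,375 (Talon-1), 21,375 (Cinder-1), 20,825 (Cinder-2), 20,735 (Pike-2), 19,298 (Novara-3)
The (k+1)-th unit-bid is $15,700.
Allocation: Cinder 2, Novara 3, Pike 2, Talon 1.

Cinder 2, Novara 3, Pike 2, Talon 1; clearing price $15,700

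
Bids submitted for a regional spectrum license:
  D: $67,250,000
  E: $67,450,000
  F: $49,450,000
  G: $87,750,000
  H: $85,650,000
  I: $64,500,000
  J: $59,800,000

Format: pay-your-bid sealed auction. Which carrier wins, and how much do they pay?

G pays $87,750,000

Sorting bids: 87,750,000 (G) > 85,650,000 (H) > 67,450,000 (E) > 67,250,000 (D) > 64,500,000 (I) > 59,800,000 (J) > …
First-price: G pays what they bid, $87,750,000.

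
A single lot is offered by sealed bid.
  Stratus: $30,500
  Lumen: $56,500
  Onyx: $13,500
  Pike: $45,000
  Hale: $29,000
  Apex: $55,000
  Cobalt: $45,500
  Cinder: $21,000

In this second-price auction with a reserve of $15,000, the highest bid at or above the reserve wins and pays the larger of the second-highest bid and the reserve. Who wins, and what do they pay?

Lumen pays $55,000

Rule: the highest bid at or above the reserve wins and pays the larger of the second-highest bid and the reserve.
Bids ranked: 56,500 (Lumen) > 55,000 (Apex) > 45,500 (Cobalt) > 45,000 (Pike) > 30,500 (Stratus) > 29,000 (Hale) > …
Highest eligible bid: Lumen at $56,500.
Second-highest bid $55,000 exceeds the reserve $15,000 → payment $55,000.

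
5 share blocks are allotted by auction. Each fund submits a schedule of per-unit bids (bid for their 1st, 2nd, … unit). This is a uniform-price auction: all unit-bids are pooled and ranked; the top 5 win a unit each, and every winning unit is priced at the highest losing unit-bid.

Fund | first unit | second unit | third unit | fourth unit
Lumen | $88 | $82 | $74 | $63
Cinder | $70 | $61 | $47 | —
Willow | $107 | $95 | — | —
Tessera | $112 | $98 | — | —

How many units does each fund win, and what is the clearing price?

All unit-bids, highest first — top 5: 112 (Tessera-1), 107 (Willow-1), 98 (Tessera-2), 95 (Willow-2), 88 (Lumen-1)
First bid not allocated: $82.
Allocation: Lumen 1, Tessera 2, Willow 2.

Lumen 1, Tessera 2, Willow 2; clearing price $82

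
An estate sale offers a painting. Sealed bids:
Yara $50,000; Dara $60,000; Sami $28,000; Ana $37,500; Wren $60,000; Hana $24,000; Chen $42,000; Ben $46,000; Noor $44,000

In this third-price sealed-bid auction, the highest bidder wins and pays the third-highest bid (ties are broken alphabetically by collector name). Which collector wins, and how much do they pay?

Sorting bids: 60,000 (Dara) > 60,000 (Wren) > 50,000 (Yara) > 46,000 (Ben) > 44,000 (Noor) > 42,000 (Chen) > …
Tie at $60,000 → Dara wins by tie-break.
Dara is highest; pays the third-highest bid, $50,000.

Dara pays $50,000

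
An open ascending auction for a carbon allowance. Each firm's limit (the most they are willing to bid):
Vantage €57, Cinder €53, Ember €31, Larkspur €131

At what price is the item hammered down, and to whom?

Larkspur wins at €57

Open ascending-bid auction: the price rises until one bidder remains; the winner pays the price at which the last rival dropped out.
Limits ranked: 131 (Larkspur) > 57 (Vantage) > 53 (Cinder) > 31 (Ember)
Vantage is the last rival to drop out, at €57; Larkspur remains and wins at that price.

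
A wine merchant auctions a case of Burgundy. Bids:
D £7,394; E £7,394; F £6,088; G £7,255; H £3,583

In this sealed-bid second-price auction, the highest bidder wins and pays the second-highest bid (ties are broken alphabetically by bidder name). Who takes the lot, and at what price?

Sorting bids: 7,394 (D) > 7,394 (E) > 7,255 (G) > 6,088 (F) > 3,583 (H)
Tie at £7,394 → D wins by tie-break.
D wins with the highest bid; price is set by the runner-up at £7,394.

D pays £7,394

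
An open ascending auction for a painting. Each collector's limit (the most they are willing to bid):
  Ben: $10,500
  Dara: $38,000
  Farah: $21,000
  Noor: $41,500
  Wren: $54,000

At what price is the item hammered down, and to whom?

Wren wins at $41,500

Limits ranked: 54,000 (Wren) > 41,500 (Noor) > 38,000 (Dara) > 21,000 (Farah) > 10,500 (Ben)
Once the price passes $41,500, only Wren is left; the hammer falls at Noor's limit of $41,500.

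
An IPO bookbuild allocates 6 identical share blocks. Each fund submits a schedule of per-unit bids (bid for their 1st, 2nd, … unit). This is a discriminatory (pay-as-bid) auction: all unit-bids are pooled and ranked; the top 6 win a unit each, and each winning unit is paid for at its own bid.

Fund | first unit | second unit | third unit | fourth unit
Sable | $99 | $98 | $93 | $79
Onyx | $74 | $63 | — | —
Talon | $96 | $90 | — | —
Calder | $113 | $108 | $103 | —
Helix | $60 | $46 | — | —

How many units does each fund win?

Calder 3, Sable 2, Talon 1

Merging the schedules and taking the best 6: 113 (Calder-1), 108 (Calder-2), 103 (Calder-3), 99 (Sable-1), 98 (Sable-2), 96 (Talon-1)
Next rejected bid: $93 (not a price — pay-as-bid).
Allocation: Calder 3, Sable 2, Talon 1.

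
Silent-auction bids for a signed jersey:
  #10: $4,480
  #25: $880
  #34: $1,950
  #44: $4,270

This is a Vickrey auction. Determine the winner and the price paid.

Vickrey auction: the highest bidder wins and pays the second-highest bid.
Bids ranked: 4,480 (#10) > 4,270 (#44) > 1,950 (#34) > 880 (#25)
Second-price: #10 pays #44's bid of $4,270.

#10 pays $4,270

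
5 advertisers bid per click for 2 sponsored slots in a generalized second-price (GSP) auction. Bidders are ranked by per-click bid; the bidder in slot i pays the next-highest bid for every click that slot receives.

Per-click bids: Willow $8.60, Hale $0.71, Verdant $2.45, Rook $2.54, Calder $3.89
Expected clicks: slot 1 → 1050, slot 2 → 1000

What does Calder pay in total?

Calder pays $2540.00

Sorting advertisers: $8.60 (Willow) > $3.89 (Calder) > $2.54 (Rook) > …
Calder holds slot 2 → pays next bid $2.54 × 1000 clicks = $2540.00.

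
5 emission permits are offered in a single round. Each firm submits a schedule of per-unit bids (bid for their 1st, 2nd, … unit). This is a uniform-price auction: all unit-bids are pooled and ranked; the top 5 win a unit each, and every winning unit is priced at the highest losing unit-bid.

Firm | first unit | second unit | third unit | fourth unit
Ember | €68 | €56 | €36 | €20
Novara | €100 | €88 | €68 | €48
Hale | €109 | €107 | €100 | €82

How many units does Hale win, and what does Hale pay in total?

Pooled unit-bids ranked (top 5): 109 (Hale-1), 107 (Hale-2), 100 (Novara-1), 100 (Hale-3), 88 (Novara-2)
Highest rejected unit-bid = €82.
Hale wins 3 unit(s) at €82 each.

Hale: 3 units, pays €246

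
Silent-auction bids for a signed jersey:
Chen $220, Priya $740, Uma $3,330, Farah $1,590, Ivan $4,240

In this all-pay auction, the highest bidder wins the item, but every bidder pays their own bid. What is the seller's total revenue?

Rule: the highest bidder wins the item, but every bidder pays their own bid.
Sorting bids: 4,240 (Ivan) > 3,330 (Uma) > 1,590 (Farah) > 740 (Priya) > 220 (Chen)
Every bidder forfeits their bid regardless of winning.
Revenue = 220 + 740 + 3,330 + 1,590 + 4,240 = $10,120.

Total revenue: $10,120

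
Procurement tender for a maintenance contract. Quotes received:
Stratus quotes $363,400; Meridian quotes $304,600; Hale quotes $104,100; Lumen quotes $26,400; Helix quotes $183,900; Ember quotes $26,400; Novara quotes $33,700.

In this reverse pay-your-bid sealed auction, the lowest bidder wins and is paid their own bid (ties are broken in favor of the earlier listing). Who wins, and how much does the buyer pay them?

Lumen is paid $26,400

Reverse pay-your-bid sealed auction: the lowest bidder wins and is paid their own bid.
Bids ranked: 26,400 (Lumen) < 26,400 (Ember) < 33,700 (Novara) < 104,100 (Hale) < 183,900 (Helix) < 304,600 (Meridian) < …
Tie at $26,400 → Lumen wins by tie-break.
First-price: Lumen is paid what they bid, $26,400.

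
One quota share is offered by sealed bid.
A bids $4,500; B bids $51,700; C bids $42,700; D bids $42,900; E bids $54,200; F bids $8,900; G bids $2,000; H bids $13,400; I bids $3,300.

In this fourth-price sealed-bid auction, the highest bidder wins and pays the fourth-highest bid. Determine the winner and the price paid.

Bids in order: 54,200 (E) > 51,700 (B) > 42,900 (D) > 42,700 (C) > 13,400 (H) > 8,900 (F) > …
E wins; payment is bid #4 in the ranking = $42,700.

E pays $42,700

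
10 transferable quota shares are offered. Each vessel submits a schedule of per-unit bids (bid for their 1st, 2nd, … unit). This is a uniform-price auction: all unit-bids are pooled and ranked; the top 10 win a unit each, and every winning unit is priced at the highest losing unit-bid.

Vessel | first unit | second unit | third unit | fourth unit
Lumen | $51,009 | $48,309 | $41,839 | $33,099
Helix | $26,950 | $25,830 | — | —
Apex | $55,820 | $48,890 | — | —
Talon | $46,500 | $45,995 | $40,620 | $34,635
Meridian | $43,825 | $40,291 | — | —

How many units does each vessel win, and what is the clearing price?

Apex 2, Lumen 3, Meridian 2, Talon 3; clearing price $34,635

All unit-bids, highest first — top 10: 55,820 (Apex-1), 51,009 (Lumen-1), 48,890 (Apex-2), 48,309 (Lumen-2), 46,500 (Talon-1), 45,995 (Talon-2), 43,825 (Meridian-1), 41,839 (Lumen-3), 40,620 (Talon-3), 40,291 (Meridian-2)
First bid not allocated: $34,635.
Allocation: Apex 2, Lumen 3, Meridian 2, Talon 3.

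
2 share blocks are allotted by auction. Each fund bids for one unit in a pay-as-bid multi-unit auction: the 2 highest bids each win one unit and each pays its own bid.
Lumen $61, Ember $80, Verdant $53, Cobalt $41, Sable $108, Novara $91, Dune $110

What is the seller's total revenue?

Sorting: 110 (Dune), 108 (Sable), 91 (Novara), 80 (Ember), …
Top 2: Dune, Sable.
Total revenue = 110 + 108 = $218.

Total revenue: $218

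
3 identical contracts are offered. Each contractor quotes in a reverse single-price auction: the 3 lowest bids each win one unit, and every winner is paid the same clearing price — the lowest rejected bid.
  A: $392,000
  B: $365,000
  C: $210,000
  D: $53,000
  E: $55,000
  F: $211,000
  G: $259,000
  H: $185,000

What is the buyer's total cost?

Total cost: $630,000

Bids ranked low→high: 53,000 (D), 55,000 (E), 185,000 (H), 210,000 (C), 211,000 (F), …
Winners (3 units): D, E, H.
Lowest unsuccessful bid: $210,000 → clearing price.
Total cost = 3 × $210,000 = $630,000.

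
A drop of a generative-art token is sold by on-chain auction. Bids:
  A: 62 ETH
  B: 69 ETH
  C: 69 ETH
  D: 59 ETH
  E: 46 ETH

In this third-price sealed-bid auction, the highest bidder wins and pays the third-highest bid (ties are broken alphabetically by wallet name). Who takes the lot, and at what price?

Rule: the highest bidder wins and pays the third-highest bid.
Sorting bids: 69 (B) > 69 (C) > 62 (A) > 59 (D) > 46 (E)
B and C tie at 69 ETH; tie-break gives it to B.
B is highest; pays the third-highest bid, 62 ETH.

B pays 62 ETH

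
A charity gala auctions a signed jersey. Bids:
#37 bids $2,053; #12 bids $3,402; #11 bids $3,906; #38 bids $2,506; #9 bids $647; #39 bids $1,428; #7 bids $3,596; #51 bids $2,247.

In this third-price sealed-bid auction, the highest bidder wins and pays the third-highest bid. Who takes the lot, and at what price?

#11 pays $3,402

Bids in order: 3,906 (#11) > 3,596 (#7) > 3,402 (#12) > 2,506 (#38) > 2,247 (#51) > 2,053 (#37) > …
#11 is highest; pays the third-highest bid, $3,402.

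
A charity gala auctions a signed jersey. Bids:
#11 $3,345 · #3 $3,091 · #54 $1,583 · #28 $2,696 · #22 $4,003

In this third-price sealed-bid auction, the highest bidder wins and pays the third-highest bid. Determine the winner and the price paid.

Third-price sealed-bid auction: the highest bidder wins and pays the third-highest bid.
Bids ranked: 4,003 (#22) > 3,345 (#11) > 3,091 (#3) > 2,696 (#28) > 1,583 (#54)
#22 wins; payment is bid #3 in the ranking = $3,091.

#22 pays $3,091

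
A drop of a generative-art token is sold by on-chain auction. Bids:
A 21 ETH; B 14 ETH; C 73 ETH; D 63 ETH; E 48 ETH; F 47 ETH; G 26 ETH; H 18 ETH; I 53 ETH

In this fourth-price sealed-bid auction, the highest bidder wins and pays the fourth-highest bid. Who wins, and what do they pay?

Bids ranked: 73 (C) > 63 (D) > 53 (I) > 48 (E) > 47 (F) > 26 (G) > …
C is highest; pays the fourth-highest bid, 48 ETH.

C pays 48 ETH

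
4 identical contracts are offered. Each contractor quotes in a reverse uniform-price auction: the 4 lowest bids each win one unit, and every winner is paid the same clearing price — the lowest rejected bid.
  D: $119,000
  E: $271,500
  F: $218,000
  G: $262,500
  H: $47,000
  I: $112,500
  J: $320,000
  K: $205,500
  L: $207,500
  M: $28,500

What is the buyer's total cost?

Ordering the bids: 28,500 (M), 47,000 (H), 112,500 (I), 119,000 (D), 205,500 (K), 207,500 (L), …
Lowest 4: M, H, I, D.
Lowest unsuccessful bid: $205,500 → clearing price.
Total cost = 4 × $205,500 = $822,000.

Total cost: $822,000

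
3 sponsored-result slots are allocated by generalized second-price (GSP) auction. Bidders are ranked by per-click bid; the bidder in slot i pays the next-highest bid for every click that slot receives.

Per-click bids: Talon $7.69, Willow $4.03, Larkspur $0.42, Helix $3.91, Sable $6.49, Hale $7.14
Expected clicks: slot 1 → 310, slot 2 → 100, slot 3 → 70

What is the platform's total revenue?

Per-click bids in order: $7.69 (Talon) > $7.14 (Hale) > $6.49 (Sable) > $4.03 (Willow) > …
Slot 1: Talon pays $7.14 × 310 = $2213.40
Slot 2: Hale pays $6.49 × 100 = $649.00
Slot 3: Sable pays $4.03 × 70 = $282.10
Total = $3144.50

Total revenue: $3144.50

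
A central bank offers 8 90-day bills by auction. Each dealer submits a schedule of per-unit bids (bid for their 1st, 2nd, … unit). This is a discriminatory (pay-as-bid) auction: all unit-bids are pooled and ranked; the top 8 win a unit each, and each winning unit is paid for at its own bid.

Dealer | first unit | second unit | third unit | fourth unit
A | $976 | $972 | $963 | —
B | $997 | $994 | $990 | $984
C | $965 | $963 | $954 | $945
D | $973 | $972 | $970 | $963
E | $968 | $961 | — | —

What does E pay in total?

E pays $0

Merging the schedules and taking the best 8: 997 (B-1), 994 (B-2), 990 (B-3), 984 (B-4), 976 (A-1), 973 (D-1), 972 (A-2), 972 (D-2)
Next rejected bid: $970 (not a price — pay-as-bid).
E wins no units.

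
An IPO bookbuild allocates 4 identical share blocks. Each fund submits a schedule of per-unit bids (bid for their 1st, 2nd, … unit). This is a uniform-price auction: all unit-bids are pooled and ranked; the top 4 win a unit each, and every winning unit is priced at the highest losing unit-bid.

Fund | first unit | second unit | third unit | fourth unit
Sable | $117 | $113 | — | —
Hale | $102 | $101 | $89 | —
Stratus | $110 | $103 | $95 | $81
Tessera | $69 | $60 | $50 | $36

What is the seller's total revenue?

Merging the schedules and taking the best 4: 117 (Sable-1), 113 (Sable-2), 110 (Stratus-1), 103 (Stratus-2)
First bid not allocated: $102.
Allocation: Sable 2, Stratus 2. Every unit priced at $102.
Revenue = 4 × 102 = $408.

Total revenue: $408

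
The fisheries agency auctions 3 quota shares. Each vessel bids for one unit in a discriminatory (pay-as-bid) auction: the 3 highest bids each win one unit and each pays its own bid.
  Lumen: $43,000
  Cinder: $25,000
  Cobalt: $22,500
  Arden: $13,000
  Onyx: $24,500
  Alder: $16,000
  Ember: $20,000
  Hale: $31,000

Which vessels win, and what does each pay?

Lumen $43,000, Hale $31,000, Cinder $25,000

Sorting: 43,000 (Lumen), 31,000 (Hale), 25,000 (Cinder), 24,500 (Onyx), 22,500 (Cobalt), …
The 3 highest are Lumen, Hale, Cinder.
Each winner pays its own bid: Lumen $43,000, Hale $31,000, Cinder $25,000.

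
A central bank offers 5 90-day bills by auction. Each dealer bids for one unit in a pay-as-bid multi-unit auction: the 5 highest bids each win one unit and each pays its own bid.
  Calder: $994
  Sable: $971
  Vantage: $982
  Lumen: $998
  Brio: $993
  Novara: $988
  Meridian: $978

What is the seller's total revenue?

Total revenue: $4,955

Sorting: 998 (Lumen), 994 (Calder), 993 (Brio), 988 (Novara), 982 (Vantage), 978 (Meridian), 971 (Sable)
The 5 highest are Lumen, Calder, Brio, Novara, Vantage.
Total revenue = 998 + 994 + 993 + 988 + 982 = $4,955.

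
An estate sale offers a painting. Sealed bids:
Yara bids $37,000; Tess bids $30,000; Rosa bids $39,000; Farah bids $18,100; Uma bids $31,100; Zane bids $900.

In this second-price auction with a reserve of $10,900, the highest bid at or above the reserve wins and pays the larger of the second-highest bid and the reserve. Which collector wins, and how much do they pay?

Rosa pays $37,000

Sorting bids: 39,000 (Rosa) > 37,000 (Yara) > 31,100 (Uma) > 30,000 (Tess) > 18,100 (Farah) > 900 (Zane)
Highest eligible bid: Rosa at $39,000.
Second-highest bid $37,000 exceeds the reserve $10,900 → payment $37,000.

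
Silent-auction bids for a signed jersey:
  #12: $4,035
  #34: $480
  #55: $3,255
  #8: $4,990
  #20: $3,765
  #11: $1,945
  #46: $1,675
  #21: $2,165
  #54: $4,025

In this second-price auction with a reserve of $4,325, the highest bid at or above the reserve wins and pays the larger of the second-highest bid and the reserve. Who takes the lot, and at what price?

Bids in order: 4,990 (#8) > 4,035 (#12) > 4,025 (#54) > 3,765 (#20) > 3,255 (#55) > 2,165 (#21) > …
Highest eligible bid: #8 at $4,990.
Second-highest bid $4,035 is below the reserve $4,325, so the reserve binds → payment $4,325.

#8 pays $4,325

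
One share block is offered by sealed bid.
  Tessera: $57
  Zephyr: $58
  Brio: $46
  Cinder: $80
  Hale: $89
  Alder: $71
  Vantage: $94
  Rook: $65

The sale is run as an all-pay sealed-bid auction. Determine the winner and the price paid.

Vantage pays $94

Bids ranked: 94 (Vantage) > 89 (Hale) > 80 (Cinder) > 71 (Alder) > 65 (Rook) > 58 (Zephyr) > …
Vantage wins with the top bid; all bids are sunk regardless.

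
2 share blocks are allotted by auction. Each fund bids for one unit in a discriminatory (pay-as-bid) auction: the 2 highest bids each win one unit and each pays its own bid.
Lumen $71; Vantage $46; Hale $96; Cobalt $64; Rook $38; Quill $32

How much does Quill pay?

Bids ranked high→low: 96 (Hale), 71 (Lumen), 64 (Cobalt), 46 (Vantage), …
The 2 highest are Hale, Lumen.
Quill does not win → $0.

Quill pays $0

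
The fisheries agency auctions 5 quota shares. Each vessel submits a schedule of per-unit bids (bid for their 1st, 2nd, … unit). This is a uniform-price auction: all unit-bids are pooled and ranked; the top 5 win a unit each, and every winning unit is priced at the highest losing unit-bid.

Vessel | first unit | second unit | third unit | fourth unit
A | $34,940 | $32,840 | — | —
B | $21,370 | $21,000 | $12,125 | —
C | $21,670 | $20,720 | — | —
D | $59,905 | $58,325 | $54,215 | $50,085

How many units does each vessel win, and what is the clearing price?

Pooled unit-bids ranked (top 5): 59,905 (D-1), 58,325 (D-2), 54,215 (D-3), 50,085 (D-4), 34,940 (A-1)
The (k+1)-th unit-bid is $32,840.
Allocation: A 1, D 4.

A 1, D 4; clearing price $32,840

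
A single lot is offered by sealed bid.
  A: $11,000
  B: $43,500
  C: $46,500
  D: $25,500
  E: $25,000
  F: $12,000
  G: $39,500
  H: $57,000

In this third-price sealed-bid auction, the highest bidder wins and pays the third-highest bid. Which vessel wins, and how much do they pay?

H pays $43,500

Bids ranked: 57,000 (H) > 46,500 (C) > 43,500 (B) > 39,500 (G) > 25,500 (D) > 25,000 (E) > …
H is highest; pays the third-highest bid, $43,500.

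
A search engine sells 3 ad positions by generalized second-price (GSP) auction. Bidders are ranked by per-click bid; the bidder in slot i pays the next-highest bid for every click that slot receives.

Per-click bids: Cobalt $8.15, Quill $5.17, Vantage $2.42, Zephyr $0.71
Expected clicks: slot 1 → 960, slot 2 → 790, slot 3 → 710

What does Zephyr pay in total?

Zephyr pays $0.00

Sorting advertisers: $8.15 (Cobalt) > $5.17 (Quill) > $2.42 (Vantage) > $0.71 (Zephyr)
Zephyr ranks below slot 3 → no slot, pays nothing.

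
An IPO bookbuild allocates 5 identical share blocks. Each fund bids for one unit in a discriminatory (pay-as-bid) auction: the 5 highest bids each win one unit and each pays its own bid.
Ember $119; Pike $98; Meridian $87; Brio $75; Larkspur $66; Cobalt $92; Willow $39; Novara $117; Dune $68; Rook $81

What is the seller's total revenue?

Total revenue: $513

Sorting: 119 (Ember), 117 (Novara), 98 (Pike), 92 (Cobalt), 87 (Meridian), 81 (Rook), 75 (Brio), …
Winners (5 units): Ember, Novara, Pike, Cobalt, Meridian.
Total revenue = 119 + 117 + 98 + 92 + 87 = $513.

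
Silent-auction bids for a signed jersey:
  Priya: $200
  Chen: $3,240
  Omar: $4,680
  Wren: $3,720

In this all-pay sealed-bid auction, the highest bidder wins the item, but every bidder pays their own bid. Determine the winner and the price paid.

Omar pays $4,680

All-pay sealed-bid auction: the highest bidder wins the item, but every bidder pays their own bid.
Bids ranked: 4,680 (Omar) > 3,720 (Wren) > 3,240 (Chen) > 200 (Priya)
Omar is highest and takes the item; every bidder forfeits their bid.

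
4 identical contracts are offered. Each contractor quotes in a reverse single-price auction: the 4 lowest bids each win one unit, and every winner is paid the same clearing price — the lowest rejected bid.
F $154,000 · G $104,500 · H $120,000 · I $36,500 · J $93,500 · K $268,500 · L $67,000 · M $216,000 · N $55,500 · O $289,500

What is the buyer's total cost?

Total cost: $418,000

Bids ranked low→high: 36,500 (I), 55,500 (N), 67,000 (L), 93,500 (J), 104,500 (G), 120,000 (H), …
The 4 lowest are I, N, L, J.
Clearing price = lowest rejected bid = $104,500.
Total cost = 4 × $104,500 = $418,000.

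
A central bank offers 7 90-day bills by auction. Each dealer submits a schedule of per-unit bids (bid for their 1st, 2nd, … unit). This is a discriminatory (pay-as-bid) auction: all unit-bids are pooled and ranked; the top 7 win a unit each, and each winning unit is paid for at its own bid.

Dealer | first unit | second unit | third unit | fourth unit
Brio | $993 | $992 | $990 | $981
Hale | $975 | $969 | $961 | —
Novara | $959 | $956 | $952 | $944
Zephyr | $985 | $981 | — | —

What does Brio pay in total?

Brio pays $3,956

All unit-bids, highest first — top 7: 993 (Brio-1), 992 (Brio-2), 990 (Brio-3), 985 (Zephyr-1), 981 (Brio-4), 981 (Zephyr-2), 975 (Hale-1)
Next rejected bid: $969 (not a price — pay-as-bid).
Brio's winning unit-bids: 993 + 992 + 990 + 981 = $3,956.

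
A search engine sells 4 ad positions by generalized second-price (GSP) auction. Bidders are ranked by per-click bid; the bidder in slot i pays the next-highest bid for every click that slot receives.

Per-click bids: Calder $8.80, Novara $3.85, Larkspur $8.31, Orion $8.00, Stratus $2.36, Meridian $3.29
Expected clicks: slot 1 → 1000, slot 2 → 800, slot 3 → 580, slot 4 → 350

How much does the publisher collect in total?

Per-click bids in order: $8.80 (Calder) > $8.31 (Larkspur) > $8.00 (Orion) > $3.85 (Novara) > $3.29 (Meridian) > …
Slot 1: Calder pays $8.31 × 1000 = $8310.00
Slot 2: Larkspur pays $8.00 × 800 = $6400.00
Slot 3: Orion pays $3.85 × 580 = $2233.00
Slot 4: Novara pays $3.29 × 350 = $1151.50
Total = $18094.50

Total revenue: $18094.50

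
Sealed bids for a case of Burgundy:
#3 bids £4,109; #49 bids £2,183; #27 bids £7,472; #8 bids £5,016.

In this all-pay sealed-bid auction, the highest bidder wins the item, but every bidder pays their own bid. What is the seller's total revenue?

Sorting bids: 7,472 (#27) > 5,016 (#8) > 4,109 (#3) > 2,183 (#49)
#27 wins with the top bid; all bids are sunk regardless.
Every bidder forfeits their bid regardless of winning.
Revenue = 4,109 + 2,183 + 7,472 + 5,016 = £18,780.

Total revenue: £18,780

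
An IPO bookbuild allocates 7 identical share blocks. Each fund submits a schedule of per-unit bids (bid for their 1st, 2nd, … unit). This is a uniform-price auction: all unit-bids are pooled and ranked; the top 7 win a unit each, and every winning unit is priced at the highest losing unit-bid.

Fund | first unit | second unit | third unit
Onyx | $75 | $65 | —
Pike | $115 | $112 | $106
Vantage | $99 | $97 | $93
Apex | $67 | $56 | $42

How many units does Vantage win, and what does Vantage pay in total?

All unit-bids, highest first — top 7: 115 (Pike-1), 112 (Pike-2), 106 (Pike-3), 99 (Vantage-1), 97 (Vantage-2), 93 (Vantage-3), 75 (Onyx-1)
First bid not allocated: $67.
Vantage wins 3 unit(s) at $67 each.

Vantage: 3 units, pays $201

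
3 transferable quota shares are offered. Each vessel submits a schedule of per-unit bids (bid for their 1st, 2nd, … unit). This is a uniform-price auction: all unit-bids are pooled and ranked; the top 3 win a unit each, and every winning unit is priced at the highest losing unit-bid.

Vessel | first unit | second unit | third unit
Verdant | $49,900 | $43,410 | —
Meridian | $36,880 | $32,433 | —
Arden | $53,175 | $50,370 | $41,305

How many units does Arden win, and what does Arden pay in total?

Merging the schedules and taking the best 3: 53,175 (Arden-1), 50,370 (Arden-2), 49,900 (Verdant-1)
Highest rejected unit-bid = $43,410.
Arden wins 2 unit(s) at $43,410 each.

Arden: 2 units, pays $86,820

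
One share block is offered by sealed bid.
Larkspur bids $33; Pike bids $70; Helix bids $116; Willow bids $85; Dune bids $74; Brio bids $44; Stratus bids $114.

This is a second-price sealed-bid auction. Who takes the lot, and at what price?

Helix pays $114

Rule: the highest bidder wins and pays the second-highest bid.
Bids in order: 116 (Helix) > 114 (Stratus) > 85 (Willow) > 74 (Dune) > 70 (Pike) > 44 (Brio) > …
Second-price: Helix pays Stratus's bid of $114.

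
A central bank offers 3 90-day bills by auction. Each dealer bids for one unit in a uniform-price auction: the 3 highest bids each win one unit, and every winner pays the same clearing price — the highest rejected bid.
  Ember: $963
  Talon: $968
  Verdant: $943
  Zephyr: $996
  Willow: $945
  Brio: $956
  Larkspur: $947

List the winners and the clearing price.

Ordering the bids: 996 (Zephyr), 968 (Talon), 963 (Ember), 956 (Brio), 947 (Larkspur), …
The 3 highest are Zephyr, Talon, Ember.
Highest unsuccessful bid: $956 → clearing price.

Zephyr, Talon, Ember; each pays $956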